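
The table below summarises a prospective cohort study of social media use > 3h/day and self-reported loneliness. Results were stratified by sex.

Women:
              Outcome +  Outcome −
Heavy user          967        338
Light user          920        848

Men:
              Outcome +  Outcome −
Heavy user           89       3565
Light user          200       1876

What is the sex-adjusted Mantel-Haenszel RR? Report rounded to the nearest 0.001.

RR_MH = Σ(aᵢ·n₀ᵢ/nᵢ) / Σ(cᵢ·n₁ᵢ/nᵢ), with n₁ᵢ = aᵢ+bᵢ (exposed), n₀ᵢ = cᵢ+dᵢ (unexposed), nᵢ = n₁ᵢ+n₀ᵢ.
Stratum 1 (Women): n₁ = 1305, n₀ = 1768, n = 3073; a·n₀/n = 967·1768/3073 = 556.3475; c·n₁/n = 920·1305/3073 = 390.6931
Stratum 2 (Men): n₁ = 3654, n₀ = 2076, n = 5730; a·n₀/n = 89·2076/5730 = 32.2450; c·n₁/n = 200·3654/5730 = 127.5393
RR_MH = (556.3475 + 32.2450) / (390.6931 + 127.5393) = 588.5926 / 518.2324 = 1.13577

1.136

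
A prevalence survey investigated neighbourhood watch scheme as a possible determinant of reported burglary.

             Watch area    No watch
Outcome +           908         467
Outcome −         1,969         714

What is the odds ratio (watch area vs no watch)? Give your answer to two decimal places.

Reading the table with exposure as columns: a = 908 (Watch area, case), b = 1969 (Watch area, non-case), c = 467 (No watch, case), d = 714.
OR = (a·d)/(b·c) = (908 × 714) / (1969 × 467) = 648312 / 919523 = 0.70505
Exposure is associated with lower odds of reported burglary (OR = 0.71 < 1).

0.71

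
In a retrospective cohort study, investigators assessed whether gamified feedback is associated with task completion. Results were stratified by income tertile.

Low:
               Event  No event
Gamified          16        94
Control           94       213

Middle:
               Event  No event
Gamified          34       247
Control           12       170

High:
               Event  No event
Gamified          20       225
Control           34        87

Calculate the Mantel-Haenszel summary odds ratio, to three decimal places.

OR_MH = Σ(aᵢdᵢ/nᵢ) / Σ(bᵢcᵢ/nᵢ), where nᵢ is the stratum total.
Stratum 1 (Low): n = 417; a·d/n = 16·213/417 = 8.1727; b·c/n = 94·94/417 = 21.1894
Stratum 2 (Middle): n = 463; a·d/n = 34·170/463 = 12.4838; b·c/n = 247·12/463 = 6.4017
Stratum 3 (High): n = 366; a·d/n = 20·87/366 = 4.7541; b·c/n = 225·34/366 = 20.9016
OR_MH = (8.1727 + 12.4838 + 4.7541) / (21.1894 + 6.4017 + 20.9016) = 25.4106 / 48.4928 = 0.52401

0.524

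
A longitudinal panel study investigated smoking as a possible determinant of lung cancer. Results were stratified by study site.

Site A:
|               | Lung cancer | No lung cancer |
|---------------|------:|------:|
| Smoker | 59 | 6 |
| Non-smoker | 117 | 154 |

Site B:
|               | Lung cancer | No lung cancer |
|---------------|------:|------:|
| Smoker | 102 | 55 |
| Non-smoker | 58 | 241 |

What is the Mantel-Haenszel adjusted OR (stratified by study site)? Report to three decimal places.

8.910

OR_MH = Σ(aᵢdᵢ/nᵢ) / Σ(bᵢcᵢ/nᵢ), where nᵢ is the stratum total.
Stratum 1 (Site A): n = 336; a·d/n = 59·154/336 = 27.0417; b·c/n = 6·117/336 = 2.0893
Stratum 2 (Site B): n = 456; a·d/n = 102·241/456 = 53.9079; b·c/n = 55·58/456 = 6.9956
OR_MH = (27.0417 + 53.9079) / (2.0893 + 6.9956) = 80.9496 / 9.0849 = 8.91034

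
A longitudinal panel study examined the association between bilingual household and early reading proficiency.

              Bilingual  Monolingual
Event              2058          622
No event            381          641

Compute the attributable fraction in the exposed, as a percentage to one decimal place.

Reading the table with exposure as columns: a = 2058 (Bilingual, case), b = 381 (Bilingual, non-case), c = 622 (Monolingual, case), d = 641.
Risk in exposed = 2058/2439 = 0.84379; risk in unexposed = 622/1263 = 0.49248.
RR = 0.84379/0.49248 = 1.71335
AR% = (RR − 1)/RR × 100 = (1.71335 − 1)/1.71335 × 100 = 41.6349%

41.6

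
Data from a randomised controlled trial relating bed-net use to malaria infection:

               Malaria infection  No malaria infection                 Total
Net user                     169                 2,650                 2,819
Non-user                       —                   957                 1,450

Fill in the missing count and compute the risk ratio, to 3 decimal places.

0.176

The missing cell is in the unexposed row: 1450 − 957 = 493.
So a = 169, b = 2650, c = 493, d = 957.
RR = [a/(a+b)] / [c/(c+d)] = (169/2819) / (493/1450) = 0.05995/0.34000 = 0.17632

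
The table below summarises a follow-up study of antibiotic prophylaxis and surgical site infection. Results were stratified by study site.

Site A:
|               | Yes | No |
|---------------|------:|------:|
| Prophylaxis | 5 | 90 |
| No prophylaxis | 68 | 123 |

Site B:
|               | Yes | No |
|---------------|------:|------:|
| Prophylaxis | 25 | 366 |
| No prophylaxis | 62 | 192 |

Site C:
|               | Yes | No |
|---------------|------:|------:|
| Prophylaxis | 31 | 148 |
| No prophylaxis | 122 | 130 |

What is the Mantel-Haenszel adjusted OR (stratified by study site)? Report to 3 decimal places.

OR_MH = Σ(aᵢdᵢ/nᵢ) / Σ(bᵢcᵢ/nᵢ), where nᵢ is the stratum total.
Stratum 1 (Site A): n = 286; a·d/n = 5·123/286 = 2.1503; b·c/n = 90·68/286 = 21.3986
Stratum 2 (Site B): n = 645; a·d/n = 25·192/645 = 7.4419; b·c/n = 366·62/645 = 35.1814
Stratum 3 (Site C): n = 431; a·d/n = 31·130/431 = 9.3503; b·c/n = 148·122/431 = 41.8933
OR_MH = (2.1503 + 7.4419 + 9.3503) / (21.3986 + 35.1814 + 41.8933) = 18.9426 / 98.4733 = 0.19236

0.192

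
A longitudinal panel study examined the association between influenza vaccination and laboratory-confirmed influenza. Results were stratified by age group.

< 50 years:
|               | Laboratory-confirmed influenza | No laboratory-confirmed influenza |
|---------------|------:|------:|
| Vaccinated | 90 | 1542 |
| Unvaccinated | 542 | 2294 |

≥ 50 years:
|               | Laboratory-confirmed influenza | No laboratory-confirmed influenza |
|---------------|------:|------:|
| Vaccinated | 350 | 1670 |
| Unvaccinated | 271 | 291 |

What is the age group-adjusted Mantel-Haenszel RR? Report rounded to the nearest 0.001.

0.325

RR_MH = Σ(aᵢ·n₀ᵢ/nᵢ) / Σ(cᵢ·n₁ᵢ/nᵢ), with n₁ᵢ = aᵢ+bᵢ (exposed), n₀ᵢ = cᵢ+dᵢ (unexposed), nᵢ = n₁ᵢ+n₀ᵢ.
Stratum 1 (< 50 years): n₁ = 1632, n₀ = 2836, n = 4468; a·n₀/n = 90·2836/4468 = 57.1262; c·n₁/n = 542·1632/4468 = 197.9731
Stratum 2 (≥ 50 years): n₁ = 2020, n₀ = 562, n = 2582; a·n₀/n = 350·562/2582 = 76.1813; c·n₁/n = 271·2020/2582 = 212.0139
RR_MH = (57.1262 + 76.1813) / (197.9731 + 212.0139) = 133.3075 / 409.9871 = 0.32515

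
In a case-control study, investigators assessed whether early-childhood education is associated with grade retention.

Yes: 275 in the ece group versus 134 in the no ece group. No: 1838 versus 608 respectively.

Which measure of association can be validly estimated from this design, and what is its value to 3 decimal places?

0.679

From the description: a = 275, b = 1838, c = 134, d = 608.
This is a case-control study: participants were sampled on outcome status, so risks in the source population cannot be estimated directly — relative risk is not valid here. The odds ratio is the appropriate measure.
OR = (a·d)/(b·c) = (275 × 608) / (1838 × 134) = 167200 / 246292 = 0.67887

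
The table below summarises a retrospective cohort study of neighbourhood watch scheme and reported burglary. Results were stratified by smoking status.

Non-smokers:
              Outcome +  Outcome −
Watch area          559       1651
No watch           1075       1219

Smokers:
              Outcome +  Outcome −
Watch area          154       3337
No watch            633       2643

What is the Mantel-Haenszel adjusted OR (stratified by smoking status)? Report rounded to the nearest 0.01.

0.30

OR_MH = Σ(aᵢdᵢ/nᵢ) / Σ(bᵢcᵢ/nᵢ), where nᵢ is the stratum total.
Stratum 1 (Non-smokers): n = 4504; a·d/n = 559·1219/4504 = 151.2924; b·c/n = 1651·1075/4504 = 394.0553
Stratum 2 (Smokers): n = 6767; a·d/n = 154·2643/6767 = 60.1481; b·c/n = 3337·633/6767 = 312.1503
OR_MH = (151.2924 + 60.1481) / (394.0553 + 312.1503) = 211.4405 / 706.2056 = 0.29940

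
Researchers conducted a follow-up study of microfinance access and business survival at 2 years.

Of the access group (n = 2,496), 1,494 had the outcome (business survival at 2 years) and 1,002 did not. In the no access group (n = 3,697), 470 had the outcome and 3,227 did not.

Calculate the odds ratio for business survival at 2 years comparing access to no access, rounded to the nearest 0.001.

10.237

From the description: a = 1494, b = 1002, c = 470, d = 3227.
OR = (a·d)/(b·c) = (1494 × 3227) / (1002 × 470) = 4821138 / 470940 = 10.23727
The odds of business survival at 2 years are about 10.24 times as high in the access group.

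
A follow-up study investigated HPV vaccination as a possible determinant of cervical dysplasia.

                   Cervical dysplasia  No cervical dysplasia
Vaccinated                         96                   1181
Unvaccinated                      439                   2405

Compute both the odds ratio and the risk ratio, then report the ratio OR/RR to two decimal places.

Cells: a = 96, b = 1181, c = 439, d = 2405.
OR = (96·2405)/(1181·439) = 230880/518459 = 0.44532
Risk in exposed = 96/1277 = 0.07518; risk in unexposed = 439/2844 = 0.15436; RR = 0.48702
OR/RR = 0.44532 / 0.48702 = 0.91438
The outcome is not rare, so the OR lies further from 1 than the RR.

0.91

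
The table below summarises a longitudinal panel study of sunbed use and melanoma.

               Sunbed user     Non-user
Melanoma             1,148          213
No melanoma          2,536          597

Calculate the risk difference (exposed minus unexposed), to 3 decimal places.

0.049

Reading the table with exposure as columns: a = 1148 (Sunbed user, case), b = 2536 (Sunbed user, non-case), c = 213 (Non-user, case), d = 597.
Risk in exposed = 1148/3684 = 0.311618; risk in unexposed = 213/810 = 0.262963.
Risk difference = 0.311618 − 0.262963 = 0.048655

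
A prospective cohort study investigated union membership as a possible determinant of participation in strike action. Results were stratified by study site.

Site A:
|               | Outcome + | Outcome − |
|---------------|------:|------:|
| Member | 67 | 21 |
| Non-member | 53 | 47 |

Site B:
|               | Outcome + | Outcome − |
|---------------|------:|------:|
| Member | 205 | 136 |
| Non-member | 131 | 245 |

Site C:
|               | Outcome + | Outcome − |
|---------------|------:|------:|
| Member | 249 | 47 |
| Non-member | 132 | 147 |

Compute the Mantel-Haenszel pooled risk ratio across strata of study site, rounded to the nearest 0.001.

RR_MH = Σ(aᵢ·n₀ᵢ/nᵢ) / Σ(cᵢ·n₁ᵢ/nᵢ), with n₁ᵢ = aᵢ+bᵢ (exposed), n₀ᵢ = cᵢ+dᵢ (unexposed), nᵢ = n₁ᵢ+n₀ᵢ.
Stratum 1 (Site A): n₁ = 88, n₀ = 100, n = 188; a·n₀/n = 67·100/188 = 35.6383; c·n₁/n = 53·88/188 = 24.8085
Stratum 2 (Site B): n₁ = 341, n₀ = 376, n = 717; a·n₀/n = 205·376/717 = 107.5035; c·n₁/n = 131·341/717 = 62.3026
Stratum 3 (Site C): n₁ = 296, n₀ = 279, n = 575; a·n₀/n = 249·279/575 = 120.8191; c·n₁/n = 132·296/575 = 67.9513
RR_MH = (35.6383 + 107.5035 + 120.8191) / (24.8085 + 62.3026 + 67.9513) = 263.9609 / 155.0625 = 1.70229

1.702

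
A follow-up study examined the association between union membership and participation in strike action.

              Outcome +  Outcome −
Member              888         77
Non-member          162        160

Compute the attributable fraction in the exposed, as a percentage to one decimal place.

45.3

Cells: a = 888, b = 77, c = 162, d = 160.
Risk in exposed = 888/965 = 0.92021; risk in unexposed = 162/322 = 0.50311.
RR = 0.92021/0.50311 = 1.82905
AR% = (RR − 1)/RR × 100 = (1.82905 − 1)/1.82905 × 100 = 45.3269%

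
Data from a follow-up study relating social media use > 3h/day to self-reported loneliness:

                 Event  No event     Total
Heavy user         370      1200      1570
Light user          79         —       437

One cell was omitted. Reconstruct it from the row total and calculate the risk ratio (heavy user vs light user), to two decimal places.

The missing cell is in the unexposed row: 437 − 79 = 358.
So a = 370, b = 1200, c = 79, d = 358.
RR = [a/(a+b)] / [c/(c+d)] = (370/1570) / (79/437) = 0.23567/0.18078 = 1.30364

1.30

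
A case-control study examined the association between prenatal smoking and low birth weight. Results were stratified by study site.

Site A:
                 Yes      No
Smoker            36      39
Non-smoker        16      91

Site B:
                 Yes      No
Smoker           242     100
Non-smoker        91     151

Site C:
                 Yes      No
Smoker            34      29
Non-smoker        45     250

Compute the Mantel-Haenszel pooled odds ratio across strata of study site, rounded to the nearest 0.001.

OR_MH = Σ(aᵢdᵢ/nᵢ) / Σ(bᵢcᵢ/nᵢ), where nᵢ is the stratum total.
Stratum 1 (Site A): n = 182; a·d/n = 36·91/182 = 18.0000; b·c/n = 39·16/182 = 3.4286
Stratum 2 (Site B): n = 584; a·d/n = 242·151/584 = 62.5719; b·c/n = 100·91/584 = 15.5822
Stratum 3 (Site C): n = 358; a·d/n = 34·250/358 = 23.7430; b·c/n = 29·45/358 = 3.6453
OR_MH = (18.0000 + 62.5719 + 23.7430) / (3.4286 + 15.5822 + 3.6453) = 104.3149 / 22.6560 = 4.60429

4.604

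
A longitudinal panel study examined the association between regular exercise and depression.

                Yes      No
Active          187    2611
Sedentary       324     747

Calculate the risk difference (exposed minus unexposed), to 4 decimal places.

-0.2357

Cells: a = 187, b = 2611, c = 324, d = 747.
Risk in exposed = 187/2798 = 0.066833; risk in unexposed = 324/1071 = 0.302521.
Risk difference = 0.066833 − 0.302521 = -0.235688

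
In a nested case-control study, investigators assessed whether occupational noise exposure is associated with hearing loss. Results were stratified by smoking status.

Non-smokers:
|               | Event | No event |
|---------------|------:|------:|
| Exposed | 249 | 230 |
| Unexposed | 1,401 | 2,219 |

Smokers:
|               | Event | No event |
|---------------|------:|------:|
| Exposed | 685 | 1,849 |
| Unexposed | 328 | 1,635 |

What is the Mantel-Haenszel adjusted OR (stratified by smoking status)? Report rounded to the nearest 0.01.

1.80

OR_MH = Σ(aᵢdᵢ/nᵢ) / Σ(bᵢcᵢ/nᵢ), where nᵢ is the stratum total.
Stratum 1 (Non-smokers): n = 4099; a·d/n = 249·2219/4099 = 134.7965; b·c/n = 230·1401/4099 = 78.6119
Stratum 2 (Smokers): n = 4497; a·d/n = 685·1635/4497 = 249.0494; b·c/n = 1849·328/4497 = 134.8615
OR_MH = (134.7965 + 249.0494) / (78.6119 + 134.8615) = 383.8459 / 213.4733 = 1.79810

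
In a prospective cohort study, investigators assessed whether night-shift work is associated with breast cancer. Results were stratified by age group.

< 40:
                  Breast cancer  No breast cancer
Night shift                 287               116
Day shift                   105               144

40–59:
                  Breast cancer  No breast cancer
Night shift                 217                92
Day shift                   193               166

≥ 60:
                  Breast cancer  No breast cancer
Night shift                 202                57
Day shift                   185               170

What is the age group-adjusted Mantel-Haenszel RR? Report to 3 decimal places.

RR_MH = Σ(aᵢ·n₀ᵢ/nᵢ) / Σ(cᵢ·n₁ᵢ/nᵢ), with n₁ᵢ = aᵢ+bᵢ (exposed), n₀ᵢ = cᵢ+dᵢ (unexposed), nᵢ = n₁ᵢ+n₀ᵢ.
Stratum 1 (< 40): n₁ = 403, n₀ = 249, n = 652; a·n₀/n = 287·249/652 = 109.6058; c·n₁/n = 105·403/652 = 64.9003
Stratum 2 (40–59): n₁ = 309, n₀ = 359, n = 668; a·n₀/n = 217·359/668 = 116.6213; c·n₁/n = 193·309/668 = 89.2769
Stratum 3 (≥ 60): n₁ = 259, n₀ = 355, n = 614; a·n₀/n = 202·355/614 = 116.7915; c·n₁/n = 185·259/614 = 78.0375
RR_MH = (109.6058 + 116.6213 + 116.7915) / (64.9003 + 89.2769 + 78.0375) = 343.0186 / 232.2147 = 1.47716

1.477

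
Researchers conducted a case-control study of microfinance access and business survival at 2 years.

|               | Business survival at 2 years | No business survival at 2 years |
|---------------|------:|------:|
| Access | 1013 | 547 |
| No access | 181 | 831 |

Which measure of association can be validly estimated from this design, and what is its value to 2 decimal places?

8.50

Cells: a = 1013, b = 547, c = 181, d = 831.
This is a case-control study: participants were sampled on outcome status, so risks in the source population cannot be estimated directly — relative risk is not valid here. The odds ratio is the appropriate measure.
OR = (a·d)/(b·c) = (1013 × 831) / (547 × 181) = 841803 / 99007 = 8.50246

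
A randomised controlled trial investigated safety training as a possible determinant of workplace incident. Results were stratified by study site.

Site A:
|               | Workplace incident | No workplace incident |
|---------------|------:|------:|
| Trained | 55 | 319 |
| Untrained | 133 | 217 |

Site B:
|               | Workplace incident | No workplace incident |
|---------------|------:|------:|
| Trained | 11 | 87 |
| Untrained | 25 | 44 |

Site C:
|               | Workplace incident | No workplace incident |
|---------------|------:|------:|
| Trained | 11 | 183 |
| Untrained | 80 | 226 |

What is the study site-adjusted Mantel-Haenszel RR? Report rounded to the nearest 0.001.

RR_MH = Σ(aᵢ·n₀ᵢ/nᵢ) / Σ(cᵢ·n₁ᵢ/nᵢ), with n₁ᵢ = aᵢ+bᵢ (exposed), n₀ᵢ = cᵢ+dᵢ (unexposed), nᵢ = n₁ᵢ+n₀ᵢ.
Stratum 1 (Site A): n₁ = 374, n₀ = 350, n = 724; a·n₀/n = 55·350/724 = 26.5884; c·n₁/n = 133·374/724 = 68.7044
Stratum 2 (Site B): n₁ = 98, n₀ = 69, n = 167; a·n₀/n = 11·69/167 = 4.5449; c·n₁/n = 25·98/167 = 14.6707
Stratum 3 (Site C): n₁ = 194, n₀ = 306, n = 500; a·n₀/n = 11·306/500 = 6.7320; c·n₁/n = 80·194/500 = 31.0400
RR_MH = (26.5884 + 4.5449 + 6.7320) / (68.7044 + 14.6707 + 31.0400) = 37.8653 / 114.4151 = 0.33095

0.331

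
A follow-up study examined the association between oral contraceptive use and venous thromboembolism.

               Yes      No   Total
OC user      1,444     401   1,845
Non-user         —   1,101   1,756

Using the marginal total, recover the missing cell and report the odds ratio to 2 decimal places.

6.05

The missing cell is in the unexposed row: 1756 − 1101 = 655.
So a = 1444, b = 401, c = 655, d = 1101.
OR = (a·d)/(b·c) = (1444 × 1101) / (401 × 655) = 1589844 / 262655 = 6.05297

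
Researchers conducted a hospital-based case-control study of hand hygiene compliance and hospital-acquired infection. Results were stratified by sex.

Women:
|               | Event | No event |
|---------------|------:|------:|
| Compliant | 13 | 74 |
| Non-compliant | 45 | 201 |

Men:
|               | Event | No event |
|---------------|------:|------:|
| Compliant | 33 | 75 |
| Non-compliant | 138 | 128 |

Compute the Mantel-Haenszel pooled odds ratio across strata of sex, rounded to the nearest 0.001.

OR_MH = Σ(aᵢdᵢ/nᵢ) / Σ(bᵢcᵢ/nᵢ), where nᵢ is the stratum total.
Stratum 1 (Women): n = 333; a·d/n = 13·201/333 = 7.8468; b·c/n = 74·45/333 = 10.0000
Stratum 2 (Men): n = 374; a·d/n = 33·128/374 = 11.2941; b·c/n = 75·138/374 = 27.6738
OR_MH = (7.8468 + 11.2941) / (10.0000 + 27.6738) = 19.1410 / 37.6738 = 0.50807

0.508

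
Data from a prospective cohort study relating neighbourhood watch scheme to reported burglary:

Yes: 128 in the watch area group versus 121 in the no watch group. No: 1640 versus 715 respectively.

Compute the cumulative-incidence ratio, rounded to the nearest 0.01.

0.50

From the description: a = 128, b = 1640, c = 121, d = 715.
Risk in exposed = 128/1768 = 0.07240; risk in unexposed = 121/836 = 0.14474.
RR = 0.07240 / 0.14474 = 0.50021
The risk is 50% lower among the exposed than among the unexposed.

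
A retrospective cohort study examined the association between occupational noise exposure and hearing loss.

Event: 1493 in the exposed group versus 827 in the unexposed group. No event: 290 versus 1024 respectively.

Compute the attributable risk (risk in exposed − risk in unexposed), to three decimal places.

From the description: a = 1493, b = 290, c = 827, d = 1024.
Risk in exposed = 1493/1783 = 0.837353; risk in unexposed = 827/1851 = 0.446786.
Risk difference = 0.837353 − 0.446786 = 0.390567

0.391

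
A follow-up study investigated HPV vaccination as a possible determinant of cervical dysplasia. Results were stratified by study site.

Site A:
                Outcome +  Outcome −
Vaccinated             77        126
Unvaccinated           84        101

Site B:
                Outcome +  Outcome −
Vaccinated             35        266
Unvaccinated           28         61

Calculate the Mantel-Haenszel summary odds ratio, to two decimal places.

0.55

OR_MH = Σ(aᵢdᵢ/nᵢ) / Σ(bᵢcᵢ/nᵢ), where nᵢ is the stratum total.
Stratum 1 (Site A): n = 388; a·d/n = 77·101/388 = 20.0438; b·c/n = 126·84/388 = 27.2784
Stratum 2 (Site B): n = 390; a·d/n = 35·61/390 = 5.4744; b·c/n = 266·28/390 = 19.0974
OR_MH = (20.0438 + 5.4744) / (27.2784 + 19.0974) = 25.5182 / 46.3758 = 0.55025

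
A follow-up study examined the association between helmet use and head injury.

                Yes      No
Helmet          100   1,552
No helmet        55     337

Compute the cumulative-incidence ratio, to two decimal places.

Cells: a = 100, b = 1552, c = 55, d = 337.
Risk in exposed = 100/1652 = 0.06053; risk in unexposed = 55/392 = 0.14031.
RR = 0.06053 / 0.14031 = 0.43143
The risk is 57% lower among the exposed than among the unexposed.

0.43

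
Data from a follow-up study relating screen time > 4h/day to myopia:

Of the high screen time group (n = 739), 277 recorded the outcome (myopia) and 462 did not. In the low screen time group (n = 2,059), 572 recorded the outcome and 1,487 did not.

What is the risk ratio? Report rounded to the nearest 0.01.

From the description: a = 277, b = 462, c = 572, d = 1487.
Risk in exposed = 277/739 = 0.37483; risk in unexposed = 572/2059 = 0.27780.
RR = 0.37483 / 0.27780 = 1.34926
The risk among the exposed is 1.35 times that among the unexposed.

1.35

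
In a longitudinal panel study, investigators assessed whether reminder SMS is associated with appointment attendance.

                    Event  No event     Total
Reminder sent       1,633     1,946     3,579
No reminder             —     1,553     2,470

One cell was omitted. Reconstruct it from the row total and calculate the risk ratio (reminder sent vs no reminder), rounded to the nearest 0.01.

The missing cell is in the unexposed row: 2470 − 1553 = 917.
So a = 1633, b = 1946, c = 917, d = 1553.
RR = [a/(a+b)] / [c/(c+d)] = (1633/3579) / (917/2470) = 0.45627/0.37126 = 1.22900

1.23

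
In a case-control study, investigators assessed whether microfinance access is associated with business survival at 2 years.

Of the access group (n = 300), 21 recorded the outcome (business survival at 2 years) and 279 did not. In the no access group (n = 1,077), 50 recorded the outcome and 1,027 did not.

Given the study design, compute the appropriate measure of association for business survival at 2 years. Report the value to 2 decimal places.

From the description: a = 21, b = 279, c = 50, d = 1027.
This is a case-control study: participants were sampled on outcome status, so risks in the source population cannot be estimated directly — relative risk is not valid here. The odds ratio is the appropriate measure.
OR = (a·d)/(b·c) = (21 × 1027) / (279 × 50) = 21567 / 13950 = 1.54602

1.55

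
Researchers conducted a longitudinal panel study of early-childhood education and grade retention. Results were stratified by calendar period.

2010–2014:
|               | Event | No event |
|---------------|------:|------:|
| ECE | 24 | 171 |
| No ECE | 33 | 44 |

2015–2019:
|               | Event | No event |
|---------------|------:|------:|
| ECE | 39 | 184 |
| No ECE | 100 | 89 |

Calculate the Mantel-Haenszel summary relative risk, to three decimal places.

RR_MH = Σ(aᵢ·n₀ᵢ/nᵢ) / Σ(cᵢ·n₁ᵢ/nᵢ), with n₁ᵢ = aᵢ+bᵢ (exposed), n₀ᵢ = cᵢ+dᵢ (unexposed), nᵢ = n₁ᵢ+n₀ᵢ.
Stratum 1 (2010–2014): n₁ = 195, n₀ = 77, n = 272; a·n₀/n = 24·77/272 = 6.7941; c·n₁/n = 33·195/272 = 23.6581
Stratum 2 (2015–2019): n₁ = 223, n₀ = 189, n = 412; a·n₀/n = 39·189/412 = 17.8908; c·n₁/n = 100·223/412 = 54.1262
RR_MH = (6.7941 + 17.8908) / (23.6581 + 54.1262) = 24.6849 / 77.7843 = 0.31735

0.317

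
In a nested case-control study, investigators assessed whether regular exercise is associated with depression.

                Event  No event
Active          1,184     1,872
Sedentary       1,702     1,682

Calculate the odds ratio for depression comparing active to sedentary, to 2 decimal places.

Cells: a = 1184, b = 1872, c = 1702, d = 1682.
OR = (a·d)/(b·c) = (1184 × 1682) / (1872 × 1702) = 1991488 / 3186144 = 0.62505
Exposure is associated with lower odds of depression (OR = 0.63 < 1).

0.63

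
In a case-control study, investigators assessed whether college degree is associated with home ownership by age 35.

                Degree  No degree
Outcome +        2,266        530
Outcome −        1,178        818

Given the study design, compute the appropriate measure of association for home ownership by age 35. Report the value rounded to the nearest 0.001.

2.969

Reading the table with exposure as columns: a = 2266 (Degree, case), b = 1178 (Degree, non-case), c = 530 (No degree, case), d = 818.
This is a case-control study: participants were sampled on outcome status, so risks in the source population cannot be estimated directly — relative risk is not valid here. The odds ratio is the appropriate measure.
OR = (a·d)/(b·c) = (2266 × 818) / (1178 × 530) = 1853588 / 624340 = 2.96888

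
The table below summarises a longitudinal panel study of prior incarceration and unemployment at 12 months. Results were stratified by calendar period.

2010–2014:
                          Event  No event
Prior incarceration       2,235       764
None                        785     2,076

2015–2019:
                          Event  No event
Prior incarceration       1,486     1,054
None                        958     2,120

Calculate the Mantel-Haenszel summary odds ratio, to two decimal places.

OR_MH = Σ(aᵢdᵢ/nᵢ) / Σ(bᵢcᵢ/nᵢ), where nᵢ is the stratum total.
Stratum 1 (2010–2014): n = 5860; a·d/n = 2235·2076/5860 = 791.7850; b·c/n = 764·785/5860 = 102.3447
Stratum 2 (2015–2019): n = 5618; a·d/n = 1486·2120/5618 = 560.7547; b·c/n = 1054·958/5618 = 179.7316
OR_MH = (791.7850 + 560.7547) / (102.3447 + 179.7316) = 1352.5397 / 282.0763 = 4.79494

4.79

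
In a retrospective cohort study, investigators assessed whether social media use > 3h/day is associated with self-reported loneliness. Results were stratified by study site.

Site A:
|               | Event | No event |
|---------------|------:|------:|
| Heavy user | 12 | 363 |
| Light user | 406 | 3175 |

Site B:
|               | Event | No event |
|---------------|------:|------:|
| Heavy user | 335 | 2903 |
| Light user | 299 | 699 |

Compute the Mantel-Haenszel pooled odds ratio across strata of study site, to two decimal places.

OR_MH = Σ(aᵢdᵢ/nᵢ) / Σ(bᵢcᵢ/nᵢ), where nᵢ is the stratum total.
Stratum 1 (Site A): n = 3956; a·d/n = 12·3175/3956 = 9.6309; b·c/n = 363·406/3956 = 37.2543
Stratum 2 (Site B): n = 4236; a·d/n = 335·699/4236 = 55.2797; b·c/n = 2903·299/4236 = 204.9096
OR_MH = (9.6309 + 55.2797) / (37.2543 + 204.9096) = 64.9107 / 242.1639 = 0.26804

0.27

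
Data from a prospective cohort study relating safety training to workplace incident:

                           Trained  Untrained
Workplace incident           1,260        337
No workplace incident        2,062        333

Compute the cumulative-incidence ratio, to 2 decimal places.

Reading the table with exposure as columns: a = 1260 (Trained, case), b = 2062 (Trained, non-case), c = 337 (Untrained, case), d = 333.
Risk in exposed = 1260/3322 = 0.37929; risk in unexposed = 337/670 = 0.50299.
RR = 0.37929 / 0.50299 = 0.75408
The risk is 25% lower among the exposed than among the unexposed.

0.75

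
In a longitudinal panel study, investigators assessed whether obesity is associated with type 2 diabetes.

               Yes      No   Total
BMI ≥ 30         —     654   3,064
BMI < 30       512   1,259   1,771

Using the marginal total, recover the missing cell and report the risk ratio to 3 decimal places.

The missing cell is in the exposed row: 3064 − 654 = 2410.
So a = 2410, b = 654, c = 512, d = 1259.
RR = [a/(a+b)] / [c/(c+d)] = (2410/3064) / (512/1771) = 0.78655/0.28910 = 2.72068

2.721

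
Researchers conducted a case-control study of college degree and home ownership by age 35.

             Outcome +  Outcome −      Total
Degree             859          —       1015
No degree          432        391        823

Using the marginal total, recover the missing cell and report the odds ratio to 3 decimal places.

4.984

The missing cell is in the exposed row: 1015 − 859 = 156.
So a = 859, b = 156, c = 432, d = 391.
OR = (a·d)/(b·c) = (859 × 391) / (156 × 432) = 335869 / 67392 = 4.98381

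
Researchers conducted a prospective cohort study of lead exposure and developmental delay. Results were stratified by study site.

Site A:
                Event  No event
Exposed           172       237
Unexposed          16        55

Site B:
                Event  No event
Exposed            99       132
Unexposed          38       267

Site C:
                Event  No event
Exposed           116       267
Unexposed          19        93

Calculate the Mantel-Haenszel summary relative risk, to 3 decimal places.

2.416

RR_MH = Σ(aᵢ·n₀ᵢ/nᵢ) / Σ(cᵢ·n₁ᵢ/nᵢ), with n₁ᵢ = aᵢ+bᵢ (exposed), n₀ᵢ = cᵢ+dᵢ (unexposed), nᵢ = n₁ᵢ+n₀ᵢ.
Stratum 1 (Site A): n₁ = 409, n₀ = 71, n = 480; a·n₀/n = 172·71/480 = 25.4417; c·n₁/n = 16·409/480 = 13.6333
Stratum 2 (Site B): n₁ = 231, n₀ = 305, n = 536; a·n₀/n = 99·305/536 = 56.3340; c·n₁/n = 38·231/536 = 16.3769
Stratum 3 (Site C): n₁ = 383, n₀ = 112, n = 495; a·n₀/n = 116·112/495 = 26.2465; c·n₁/n = 19·383/495 = 14.7010
RR_MH = (25.4417 + 56.3340 + 26.2465) / (13.6333 + 16.3769 + 14.7010) = 108.0221 / 44.7112 = 2.41600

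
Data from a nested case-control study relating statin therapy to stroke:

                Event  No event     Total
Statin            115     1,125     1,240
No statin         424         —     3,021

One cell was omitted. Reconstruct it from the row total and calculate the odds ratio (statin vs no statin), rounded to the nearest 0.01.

0.63

The missing cell is in the unexposed row: 3021 − 424 = 2597.
So a = 115, b = 1125, c = 424, d = 2597.
OR = (a·d)/(b·c) = (115 × 2597) / (1125 × 424) = 298655 / 477000 = 0.62611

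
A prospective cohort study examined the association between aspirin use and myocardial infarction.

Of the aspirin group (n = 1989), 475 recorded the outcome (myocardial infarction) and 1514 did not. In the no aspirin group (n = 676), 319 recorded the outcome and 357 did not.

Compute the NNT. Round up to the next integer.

Risk in treated group = 475/1989 = 0.23881; risk in control = 319/676 = 0.47189.
Absolute risk reduction = 0.47189 − 0.23881 = 0.23308
NNT = 1 / ARR = 1 / 0.23308 = 4.290 → round up → 5

5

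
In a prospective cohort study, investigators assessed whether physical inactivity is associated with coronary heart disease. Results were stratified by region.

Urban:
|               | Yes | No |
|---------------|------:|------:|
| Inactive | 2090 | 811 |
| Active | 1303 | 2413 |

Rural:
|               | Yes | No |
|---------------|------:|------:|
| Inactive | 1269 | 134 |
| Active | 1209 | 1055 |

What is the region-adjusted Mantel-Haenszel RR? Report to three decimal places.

RR_MH = Σ(aᵢ·n₀ᵢ/nᵢ) / Σ(cᵢ·n₁ᵢ/nᵢ), with n₁ᵢ = aᵢ+bᵢ (exposed), n₀ᵢ = cᵢ+dᵢ (unexposed), nᵢ = n₁ᵢ+n₀ᵢ.
Stratum 1 (Urban): n₁ = 2901, n₀ = 3716, n = 6617; a·n₀/n = 2090·3716/6617 = 1173.7101; c·n₁/n = 1303·2901/6617 = 571.2563
Stratum 2 (Rural): n₁ = 1403, n₀ = 2264, n = 3667; a·n₀/n = 1269·2264/3667 = 783.4786; c·n₁/n = 1209·1403/3667 = 462.5653
RR_MH = (1173.7101 + 783.4786) / (571.2563 + 462.5653) = 1957.1887 / 1033.8216 = 1.89316

1.893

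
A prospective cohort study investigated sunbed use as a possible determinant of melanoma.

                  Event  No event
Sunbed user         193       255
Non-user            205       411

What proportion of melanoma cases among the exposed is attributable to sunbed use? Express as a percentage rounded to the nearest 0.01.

22.75

Cells: a = 193, b = 255, c = 205, d = 411.
Risk in exposed = 193/448 = 0.43080; risk in unexposed = 205/616 = 0.33279.
RR = 0.43080/0.33279 = 1.29451
AR% = (RR − 1)/RR × 100 = (1.29451 − 1)/1.29451 × 100 = 22.7508%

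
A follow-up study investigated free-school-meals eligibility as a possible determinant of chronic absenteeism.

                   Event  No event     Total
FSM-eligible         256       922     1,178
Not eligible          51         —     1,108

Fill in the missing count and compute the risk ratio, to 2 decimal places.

The missing cell is in the unexposed row: 1108 − 51 = 1057.
So a = 256, b = 922, c = 51, d = 1057.
RR = [a/(a+b)] / [c/(c+d)] = (256/1178) / (51/1108) = 0.21732/0.04603 = 4.72133

4.72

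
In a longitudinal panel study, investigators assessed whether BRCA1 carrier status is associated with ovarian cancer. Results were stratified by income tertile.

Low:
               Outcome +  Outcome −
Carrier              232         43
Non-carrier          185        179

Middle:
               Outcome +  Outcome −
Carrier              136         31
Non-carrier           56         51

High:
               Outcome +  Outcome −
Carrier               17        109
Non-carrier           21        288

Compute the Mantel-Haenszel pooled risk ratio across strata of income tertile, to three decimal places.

1.647

RR_MH = Σ(aᵢ·n₀ᵢ/nᵢ) / Σ(cᵢ·n₁ᵢ/nᵢ), with n₁ᵢ = aᵢ+bᵢ (exposed), n₀ᵢ = cᵢ+dᵢ (unexposed), nᵢ = n₁ᵢ+n₀ᵢ.
Stratum 1 (Low): n₁ = 275, n₀ = 364, n = 639; a·n₀/n = 232·364/639 = 132.1565; c·n₁/n = 185·275/639 = 79.6166
Stratum 2 (Middle): n₁ = 167, n₀ = 107, n = 274; a·n₀/n = 136·107/274 = 53.1095; c·n₁/n = 56·167/274 = 34.1314
Stratum 3 (High): n₁ = 126, n₀ = 309, n = 435; a·n₀/n = 17·309/435 = 12.0759; c·n₁/n = 21·126/435 = 6.0828
RR_MH = (132.1565 + 53.1095 + 12.0759) / (79.6166 + 34.1314 + 6.0828) = 197.3418 / 119.8307 = 1.64684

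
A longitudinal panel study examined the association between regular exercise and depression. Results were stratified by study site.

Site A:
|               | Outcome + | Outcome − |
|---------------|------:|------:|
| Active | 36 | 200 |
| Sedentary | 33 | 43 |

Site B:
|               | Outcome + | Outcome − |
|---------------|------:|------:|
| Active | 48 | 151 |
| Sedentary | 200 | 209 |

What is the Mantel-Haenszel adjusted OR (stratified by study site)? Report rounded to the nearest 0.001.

OR_MH = Σ(aᵢdᵢ/nᵢ) / Σ(bᵢcᵢ/nᵢ), where nᵢ is the stratum total.
Stratum 1 (Site A): n = 312; a·d/n = 36·43/312 = 4.9615; b·c/n = 200·33/312 = 21.1538
Stratum 2 (Site B): n = 608; a·d/n = 48·209/608 = 16.5000; b·c/n = 151·200/608 = 49.6711
OR_MH = (4.9615 + 16.5000) / (21.1538 + 49.6711) = 21.4615 / 70.8249 = 0.30302

0.303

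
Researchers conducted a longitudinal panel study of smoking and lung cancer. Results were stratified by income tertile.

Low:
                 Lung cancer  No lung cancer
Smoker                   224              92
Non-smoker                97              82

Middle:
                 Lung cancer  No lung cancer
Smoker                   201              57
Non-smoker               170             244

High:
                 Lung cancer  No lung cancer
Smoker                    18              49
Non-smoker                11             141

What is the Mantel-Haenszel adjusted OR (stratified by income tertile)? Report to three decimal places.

3.486

OR_MH = Σ(aᵢdᵢ/nᵢ) / Σ(bᵢcᵢ/nᵢ), where nᵢ is the stratum total.
Stratum 1 (Low): n = 495; a·d/n = 224·82/495 = 37.1071; b·c/n = 92·97/495 = 18.0283
Stratum 2 (Middle): n = 672; a·d/n = 201·244/672 = 72.9821; b·c/n = 57·170/672 = 14.4196
Stratum 3 (High): n = 219; a·d/n = 18·141/219 = 11.5890; b·c/n = 49·11/219 = 2.4612
OR_MH = (37.1071 + 72.9821 + 11.5890) / (18.0283 + 14.4196 + 2.4612) = 121.6783 / 34.9091 = 3.48557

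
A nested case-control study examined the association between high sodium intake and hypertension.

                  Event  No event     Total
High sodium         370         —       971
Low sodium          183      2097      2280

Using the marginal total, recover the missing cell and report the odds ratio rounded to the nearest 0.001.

The missing cell is in the exposed row: 971 − 370 = 601.
So a = 370, b = 601, c = 183, d = 2097.
OR = (a·d)/(b·c) = (370 × 2097) / (601 × 183) = 775890 / 109983 = 7.05464

7.055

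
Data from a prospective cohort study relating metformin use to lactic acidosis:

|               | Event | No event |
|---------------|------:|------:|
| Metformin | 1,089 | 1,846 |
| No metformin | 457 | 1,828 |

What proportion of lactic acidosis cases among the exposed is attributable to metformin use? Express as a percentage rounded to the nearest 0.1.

46.1

Cells: a = 1089, b = 1846, c = 457, d = 1828.
Risk in exposed = 1089/2935 = 0.37104; risk in unexposed = 457/2285 = 0.20000.
RR = 0.37104/0.20000 = 1.85520
AR% = (RR − 1)/RR × 100 = (1.85520 − 1)/1.85520 × 100 = 46.0973%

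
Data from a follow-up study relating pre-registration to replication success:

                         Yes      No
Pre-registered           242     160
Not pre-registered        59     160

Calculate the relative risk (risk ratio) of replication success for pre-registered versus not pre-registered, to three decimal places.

Cells: a = 242, b = 160, c = 59, d = 160.
Risk in exposed = 242/402 = 0.60199; risk in unexposed = 59/219 = 0.26941.
RR = 0.60199 / 0.26941 = 2.23451
The risk among the exposed is 2.23 times that among the unexposed.

2.235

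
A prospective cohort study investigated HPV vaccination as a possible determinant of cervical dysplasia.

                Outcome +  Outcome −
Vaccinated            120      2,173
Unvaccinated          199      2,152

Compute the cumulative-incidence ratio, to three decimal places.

Cells: a = 120, b = 2173, c = 199, d = 2152.
Risk in exposed = 120/2293 = 0.05233; risk in unexposed = 199/2351 = 0.08464.
RR = 0.05233 / 0.08464 = 0.61827
The risk is 38% lower among the exposed than among the unexposed.

0.618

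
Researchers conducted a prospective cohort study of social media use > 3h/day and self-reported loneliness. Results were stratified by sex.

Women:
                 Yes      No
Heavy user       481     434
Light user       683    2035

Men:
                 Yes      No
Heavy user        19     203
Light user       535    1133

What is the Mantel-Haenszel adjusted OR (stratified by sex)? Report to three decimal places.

OR_MH = Σ(aᵢdᵢ/nᵢ) / Σ(bᵢcᵢ/nᵢ), where nᵢ is the stratum total.
Stratum 1 (Women): n = 3633; a·d/n = 481·2035/3633 = 269.4288; b·c/n = 434·683/3633 = 81.5915
Stratum 2 (Men): n = 1890; a·d/n = 19·1133/1890 = 11.3899; b·c/n = 203·535/1890 = 57.4630
OR_MH = (269.4288 + 11.3899) / (81.5915 + 57.4630) = 280.8188 / 139.0545 = 2.01949

2.019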